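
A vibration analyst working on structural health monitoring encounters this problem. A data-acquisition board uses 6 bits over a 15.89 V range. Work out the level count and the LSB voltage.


Step 1 — number of quantization levels:
L = 2^N = 2^6 = 64

Step 2 — LSB step size:
delta = Vfs / L
      = 15.89 / 64
      = 0.24828125 V

Levels = 64; step size = 0.24828125 V


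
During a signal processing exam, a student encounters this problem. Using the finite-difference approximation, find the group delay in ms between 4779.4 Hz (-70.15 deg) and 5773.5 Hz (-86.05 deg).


Group delay from phase difference:
tau = -d(phi)/d(omega)
d(phi) = -15.9 deg = -0.277507 rad
d(omega) = 2*pi*(5773.5 - 4779.4) = 6246.1145 rad/s
tau = -(-0.277507) / 6246.1145
    = 0.0444 ms

0.0444 ms


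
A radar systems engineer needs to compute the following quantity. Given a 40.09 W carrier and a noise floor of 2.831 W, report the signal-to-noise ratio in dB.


SNR in decibels:
SNR = 10 * log10(Ps / Pn)
    = 10 * log10(40.09 / 2.831)
    = 10 * log10(14.1611)
    = 10 * 1.1511
    = 11.51 dB

11.51 dB


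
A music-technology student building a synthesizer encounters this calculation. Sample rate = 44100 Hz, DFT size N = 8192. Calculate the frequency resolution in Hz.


DFT frequency resolution:
df = fs / N
   = 44100 / 8192
   = 5.3833 Hz

5.3833 Hz


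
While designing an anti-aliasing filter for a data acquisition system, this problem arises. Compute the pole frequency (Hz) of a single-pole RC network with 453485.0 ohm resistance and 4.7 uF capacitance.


Cutoff frequency of a first-order RC filter:
fc = 1 / (2 * pi * R * C)
C = 4.7 uF = 4.7e-06 F
fc = 1 / (2 * pi * 453485.0 * 4.7e-06)
   = 1 / 13.391852358424
   = 0.074672 Hz

0.074672 Hz


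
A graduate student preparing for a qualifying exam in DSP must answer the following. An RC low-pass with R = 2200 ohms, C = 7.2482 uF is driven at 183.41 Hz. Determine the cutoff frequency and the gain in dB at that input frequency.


Step 1 — cutoff frequency:
fc = 1 / (2*pi*R*C)
C = 7.2482 uF = 7.2482e-06 F
fc = 1 / (2*pi*2200*7.2482e-06)
   = 9.98084 Hz

Step 2 — magnitude at f = 183.41 Hz:
|H(f)| = 1 / sqrt(1 + (f/fc)^2)
f/fc = 183.41 / 9.98084 = 18.376209
|H| = 1 / sqrt(1 + 337.685057) = 0.0543378
|H|_dB = 20*log10(0.0543378) = -25.3 dB

fc = 9.98084 Hz; |H(183.41 Hz)| = -25.3 dB


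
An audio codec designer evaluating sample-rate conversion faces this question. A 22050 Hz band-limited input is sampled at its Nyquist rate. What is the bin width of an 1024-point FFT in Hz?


Step 1 — Nyquist sampling rate:
fs = 2 * fmax = 2 * 22050 = 44100 Hz

Step 2 — DFT bin spacing:
df = fs / N = 44100 / 1024 = 43.0664 Hz

43.0664 Hz


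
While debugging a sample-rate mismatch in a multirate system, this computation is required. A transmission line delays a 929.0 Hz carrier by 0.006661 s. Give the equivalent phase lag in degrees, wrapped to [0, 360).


Phase shift from frequency and time delay:
phi = 360 * f * t_delay
    = 360 * 929.0 * 0.006661
    = 2227.7 degrees
    mod 360 = 67.7 degrees

67.7 degrees


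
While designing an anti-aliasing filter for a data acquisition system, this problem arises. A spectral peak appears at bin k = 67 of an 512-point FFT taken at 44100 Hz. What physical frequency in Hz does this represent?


Frequency of DFT bin k:
f_k = k * fs / N
    = 67 * 44100 / 512
    = 2954700 / 512
    = 5770.898 Hz

5770.898 Hz


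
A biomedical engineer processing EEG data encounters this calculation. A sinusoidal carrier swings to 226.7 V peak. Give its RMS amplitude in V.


RMS voltage for a sinusoidal waveform:
V_rms = V_peak / sqrt(2)
      = 226.7 / 1.414214
      = 160.301 V

160.301 V


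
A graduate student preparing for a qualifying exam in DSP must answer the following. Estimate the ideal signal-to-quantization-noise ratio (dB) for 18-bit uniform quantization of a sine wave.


Theoretical SNR for a full-scale sinusoid:
SNR = 6.02 * N + 1.76
    = 6.02 * 18 + 1.76
    = 108.36 + 1.76
    = 110.12 dB

110.12 dB


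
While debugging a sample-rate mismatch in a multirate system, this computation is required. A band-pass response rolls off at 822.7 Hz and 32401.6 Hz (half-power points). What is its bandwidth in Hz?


Bandwidth is the difference of -3dB frequencies:
BW = f_high - f_low
   = 32401.6 - 822.7
   = 31578.9 Hz

31578.9 Hz


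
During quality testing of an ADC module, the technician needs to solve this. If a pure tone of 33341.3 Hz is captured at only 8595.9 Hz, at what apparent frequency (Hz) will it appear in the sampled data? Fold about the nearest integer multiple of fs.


Compute the nearest integer multiple of fs to the signal:
n = round(33341.3 / 8595.9) = 4
f_alias = |33341.3 - 4 * 8595.9|
        = |33341.3 - 34383.6|
        = 1042.3 Hz

1042.3


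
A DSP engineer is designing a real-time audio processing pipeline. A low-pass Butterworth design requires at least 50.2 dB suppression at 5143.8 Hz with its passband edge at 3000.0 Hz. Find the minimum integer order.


Butterworth filter order formula:
n = log10(10^(A/10) - 1) / (2 * log10(f_stop/f_pass))
10^(50.2/10) - 1 = 104711.8548
f_stop/f_pass = 5143.8 / 3000.0 = 1.7146
n = 10.719 -> ceil = 11

11


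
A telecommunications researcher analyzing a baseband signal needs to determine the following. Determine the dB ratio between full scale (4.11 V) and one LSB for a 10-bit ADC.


Dynamic range from full-scale to LSB:
V_min = V_max / 2^bits = 4.11 / 2^10
DR = 20 * log10(V_max / V_min)
   = 20 * log10(2^10)
   = 20 * 10 * log10(2)
   = 60.21 dB

60.21 dB


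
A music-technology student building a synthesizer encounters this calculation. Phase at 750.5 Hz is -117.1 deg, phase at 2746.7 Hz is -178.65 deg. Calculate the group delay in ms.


Group delay from phase difference:
tau = -d(phi)/d(omega)
d(phi) = -61.55 deg = -1.07425 rad
d(omega) = 2*pi*(2746.7 - 750.5) = 12542.4945 rad/s
tau = -(-1.07425) / 12542.4945
    = 0.0856 ms

0.0856 ms


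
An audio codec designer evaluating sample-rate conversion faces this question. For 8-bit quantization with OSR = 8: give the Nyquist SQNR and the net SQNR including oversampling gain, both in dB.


Step 1 — baseline SQNR at Nyquist:
SQNR_base = 6.02*N + 1.76
          = 6.02*8 + 1.76
          = 49.92 dB

Step 2 — oversampling processing gain:
G = 10*log10(OSR) = 10*log10(8) = 9.03 dB

Step 3 — total:
SQNR_total = 49.92 + 9.03 = 58.95 dB

Base SQNR = 49.92 dB; oversampled SQNR = 58.95 dB


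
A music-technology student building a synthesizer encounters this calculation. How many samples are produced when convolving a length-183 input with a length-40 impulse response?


Linear convolution output length:
L = N + M - 1
  = 183 + 40 - 1
  = 222 samples

222


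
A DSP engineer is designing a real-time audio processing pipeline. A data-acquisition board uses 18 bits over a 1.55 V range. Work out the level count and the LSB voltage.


Step 1 — number of quantization levels:
L = 2^N = 2^18 = 262144

Step 2 — LSB step size:
delta = Vfs / L
      = 1.55 / 262144
      = 5.91e-06 V

Levels = 262144; step size = 5.91e-06 V


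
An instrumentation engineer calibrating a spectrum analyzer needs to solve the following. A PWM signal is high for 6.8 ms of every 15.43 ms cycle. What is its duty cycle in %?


Duty cycle as a percentage:
DC = (t_on / T) * 100
   = (6.8 / 15.43) * 100
   = 0.4407 * 100
   = 44.07 %

44.07 %


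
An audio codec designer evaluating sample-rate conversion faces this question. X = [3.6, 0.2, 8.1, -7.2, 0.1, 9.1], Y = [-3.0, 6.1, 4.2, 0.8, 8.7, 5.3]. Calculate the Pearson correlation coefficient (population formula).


Pearson correlation coefficient (population):
r = cov(X,Y) / (std(X) * std(Y))
Mean X = 2.3167, Mean Y = 3.6833
Cov(X,Y) = 2.763611
Std(X) = 5.493456, Std(Y) = 3.805004
r = 0.1322

0.1322


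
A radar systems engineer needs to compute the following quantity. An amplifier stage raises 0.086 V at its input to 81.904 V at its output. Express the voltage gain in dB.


Voltage gain in dB:
G = 20 * log10(Vout / Vin)
  = 20 * log10(81.904 / 0.086)
  = 20 * log10(952.372093)
  = 20 * 2.978807
  = 59.58 dB

59.58 dB


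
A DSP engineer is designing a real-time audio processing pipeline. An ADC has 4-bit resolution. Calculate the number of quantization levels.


Number of quantization levels = 2^N
= 2^4
= 16

16


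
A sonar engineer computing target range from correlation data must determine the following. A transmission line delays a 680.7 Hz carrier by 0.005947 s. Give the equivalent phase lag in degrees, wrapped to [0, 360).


Phase shift from frequency and time delay:
phi = 360 * f * t_delay
    = 360 * 680.7 * 0.005947
    = 1457.32 degrees
    mod 360 = 17.32 degrees

17.32 degrees


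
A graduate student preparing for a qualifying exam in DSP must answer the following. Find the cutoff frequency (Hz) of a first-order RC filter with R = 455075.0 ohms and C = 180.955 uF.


Cutoff frequency of a first-order RC filter:
fc = 1 / (2 * pi * R * C)
C = 180.955 uF = 0.000180955 F
fc = 1 / (2 * pi * 455075.0 * 0.000180955)
   = 1 / 517.4083507884
   = 0.001933 Hz

0.001933 Hz


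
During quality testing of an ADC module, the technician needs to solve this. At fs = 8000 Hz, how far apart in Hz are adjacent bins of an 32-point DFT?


DFT frequency resolution:
df = fs / N
   = 8000 / 32
   = 250.0 Hz

250.0 Hz


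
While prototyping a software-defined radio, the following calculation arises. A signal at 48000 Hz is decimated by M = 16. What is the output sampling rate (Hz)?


Decimation reduces the sample rate:
fs_out = fs_in / M
       = 48000 / 16
       = 3000.0 Hz

3000.0 Hz


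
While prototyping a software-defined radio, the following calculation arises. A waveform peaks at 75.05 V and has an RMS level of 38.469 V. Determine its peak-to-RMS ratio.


Crest factor is the ratio of peak to RMS:
CF = V_peak / V_rms
   = 75.05 / 38.469
   = 1.9509

1.9509


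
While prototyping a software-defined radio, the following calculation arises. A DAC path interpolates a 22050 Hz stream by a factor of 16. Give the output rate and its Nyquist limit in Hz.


Step 1 — output sample rate after interpolation by L:
fs_out = L * fs_in = 16 * 22050 = 352800 Hz

Step 2 — Nyquist frequency of the output stream:
f_Nyq = fs_out / 2 = 352800 / 2 = 176400.0 Hz

fs_out = 352800 Hz; f_Nyquist = 176400.0 Hz


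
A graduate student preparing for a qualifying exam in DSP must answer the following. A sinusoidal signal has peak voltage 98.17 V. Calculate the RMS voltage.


RMS voltage for a sinusoidal waveform:
V_rms = V_peak / sqrt(2)
      = 98.17 / 1.414214
      = 69.417 V

69.417 V


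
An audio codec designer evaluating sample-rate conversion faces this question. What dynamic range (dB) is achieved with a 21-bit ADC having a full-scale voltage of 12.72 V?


Dynamic range from full-scale to LSB:
V_min = V_max / 2^bits = 12.72 / 2^21
DR = 20 * log10(V_max / V_min)
   = 20 * log10(2^21)
   = 20 * 21 * log10(2)
   = 126.43 dB

126.43 dB


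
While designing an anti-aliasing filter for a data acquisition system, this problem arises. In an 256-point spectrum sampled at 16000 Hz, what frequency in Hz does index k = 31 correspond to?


Frequency of DFT bin k:
f_k = k * fs / N
    = 31 * 16000 / 256
    = 496000 / 256
    = 1937.5 Hz

1937.5 Hz


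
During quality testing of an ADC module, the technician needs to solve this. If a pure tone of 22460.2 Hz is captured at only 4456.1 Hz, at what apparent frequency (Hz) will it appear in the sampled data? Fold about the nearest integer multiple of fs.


Compute the nearest integer multiple of fs to the signal:
n = round(22460.2 / 4456.1) = 5
f_alias = |22460.2 - 5 * 4456.1|
        = |22460.2 - 22280.5|
        = 179.7 Hz

179.7


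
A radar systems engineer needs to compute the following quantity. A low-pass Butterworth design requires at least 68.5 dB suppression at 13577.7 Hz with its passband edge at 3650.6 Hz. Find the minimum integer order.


Butterworth filter order formula:
n = log10(10^(A/10) - 1) / (2 * log10(f_stop/f_pass))
10^(68.5/10) - 1 = 7079456.8438
f_stop/f_pass = 13577.7 / 3650.6 = 3.7193
n = 6.0039 -> ceil = 7

7


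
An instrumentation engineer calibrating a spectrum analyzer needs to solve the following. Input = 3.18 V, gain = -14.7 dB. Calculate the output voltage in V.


Output voltage from dB gain:
V_out = V_in * 10^(gain_dB / 20)
      = 3.18 * 10^(-14.7 / 20)
      = 3.18 * 0.184077
      = 0.5854 V

0.5854 V


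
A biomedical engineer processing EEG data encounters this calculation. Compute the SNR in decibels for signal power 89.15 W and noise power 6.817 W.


SNR in decibels:
SNR = 10 * log10(Ps / Pn)
    = 10 * log10(89.15 / 6.817)
    = 10 * log10(13.0776)
    = 10 * 1.1165
    = 11.17 dB

11.17 dB


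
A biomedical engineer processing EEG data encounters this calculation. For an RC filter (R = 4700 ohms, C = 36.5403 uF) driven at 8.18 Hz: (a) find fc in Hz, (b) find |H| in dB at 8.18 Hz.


Step 1 — cutoff frequency:
fc = 1 / (2*pi*R*C)
C = 36.5403 uF = 3.65403e-05 F
fc = 1 / (2*pi*4700*3.65403e-05)
   = 0.926723 Hz

Step 2 — magnitude at f = 8.18 Hz:
|H(f)| = 1 / sqrt(1 + (f/fc)^2)
f/fc = 8.18 / 0.926723 = 8.826802
|H| = 1 / sqrt(1 + 77.912434) = 0.1125712
|H|_dB = 20*log10(0.1125712) = -18.97 dB

fc = 0.926723 Hz; |H(8.18 Hz)| = -18.97 dB


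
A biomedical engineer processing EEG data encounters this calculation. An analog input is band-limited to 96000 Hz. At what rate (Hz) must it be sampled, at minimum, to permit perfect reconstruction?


The Nyquist rate is twice the maximum frequency component.
fs_min = 2 * fmax
      = 2 * 96000
      = 192000 Hz

192000


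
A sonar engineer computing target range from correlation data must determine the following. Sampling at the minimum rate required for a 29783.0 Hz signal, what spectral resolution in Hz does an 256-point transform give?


Step 1 — Nyquist sampling rate:
fs = 2 * fmax = 2 * 29783.0 = 59566.0 Hz

Step 2 — DFT bin spacing:
df = fs / N = 59566.0 / 256 = 232.6797 Hz

232.6797 Hz


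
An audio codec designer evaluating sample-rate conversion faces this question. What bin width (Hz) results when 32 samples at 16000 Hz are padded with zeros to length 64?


Frequency resolution after zero-padding:
N_padded = 32 * 2 = 64
df = fs / N_padded
   = 16000 / 64
   = 250.0 Hz

250.0 Hz


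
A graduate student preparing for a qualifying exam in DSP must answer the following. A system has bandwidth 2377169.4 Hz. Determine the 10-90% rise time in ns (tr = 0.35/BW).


Rise time from bandwidth relationship:
tr = 0.35 / BW
   = 0.35 / 2377169.4
   = 1.472339329e-07 s
   = 147.2339 ns

147.2339 ns


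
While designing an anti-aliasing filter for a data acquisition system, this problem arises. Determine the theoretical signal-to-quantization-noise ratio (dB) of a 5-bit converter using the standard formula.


Theoretical SNR for a full-scale sinusoid:
SNR = 6.02 * N + 1.76
    = 6.02 * 5 + 1.76
    = 30.1 + 1.76
    = 31.86 dB

31.86 dB


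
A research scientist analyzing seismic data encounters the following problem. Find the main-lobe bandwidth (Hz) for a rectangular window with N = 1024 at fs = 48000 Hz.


Main lobe width for a rectangular window:
Width = 2 * fs / N
      = 2 * 48000 / 1024
      = 96000 / 1024
      = 93.75 Hz

93.75 Hz


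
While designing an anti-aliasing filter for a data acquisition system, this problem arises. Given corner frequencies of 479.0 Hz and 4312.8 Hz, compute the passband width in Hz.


Bandwidth is the difference of -3dB frequencies:
BW = f_high - f_low
   = 4312.8 - 479.0
   = 3833.8 Hz

3833.8 Hz


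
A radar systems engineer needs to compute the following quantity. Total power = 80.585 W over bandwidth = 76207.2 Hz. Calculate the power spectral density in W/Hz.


Power spectral density:
PSD = P / BW
    = 80.585 / 76207.2
    = 0.00105745 W/Hz

0.00105745 W/Hz


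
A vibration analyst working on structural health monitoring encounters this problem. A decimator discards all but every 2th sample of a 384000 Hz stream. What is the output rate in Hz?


Decimation reduces the sample rate:
fs_out = fs_in / M
       = 384000 / 2
       = 192000.0 Hz

192000.0 Hz


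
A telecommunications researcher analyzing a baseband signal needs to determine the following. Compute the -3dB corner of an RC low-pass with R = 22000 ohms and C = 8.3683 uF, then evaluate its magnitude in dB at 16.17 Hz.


Step 1 — cutoff frequency:
fc = 1 / (2*pi*R*C)
C = 8.3683 uF = 8.3683e-06 F
fc = 1 / (2*pi*22000*8.3683e-06)
   = 0.86449 Hz

Step 2 — magnitude at f = 16.17 Hz:
|H(f)| = 1 / sqrt(1 + (f/fc)^2)
f/fc = 16.17 / 0.86449 = 18.70467
|H| = 1 / sqrt(1 + 349.86468) = 0.0533863
|H|_dB = 20*log10(0.0533863) = -25.45 dB

fc = 0.86449 Hz; |H(16.17 Hz)| = -25.45 dB


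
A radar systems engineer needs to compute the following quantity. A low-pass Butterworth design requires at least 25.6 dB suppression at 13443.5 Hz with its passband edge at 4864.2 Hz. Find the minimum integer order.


Butterworth filter order formula:
n = log10(10^(A/10) - 1) / (2 * log10(f_stop/f_pass))
10^(25.6/10) - 1 = 362.0781
f_stop/f_pass = 13443.5 / 4864.2 = 2.7638
n = 2.8978 -> ceil = 3

3


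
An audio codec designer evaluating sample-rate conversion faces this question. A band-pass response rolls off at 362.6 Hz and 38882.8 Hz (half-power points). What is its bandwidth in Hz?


Bandwidth is the difference of -3dB frequencies:
BW = f_high - f_low
   = 38882.8 - 362.6
   = 38520.2 Hz

38520.2 Hz


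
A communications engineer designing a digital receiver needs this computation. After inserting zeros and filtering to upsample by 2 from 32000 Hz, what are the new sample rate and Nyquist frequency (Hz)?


Step 1 — output sample rate after interpolation by L:
fs_out = L * fs_in = 2 * 32000 = 64000 Hz

Step 2 — Nyquist frequency of the output stream:
f_Nyq = fs_out / 2 = 64000 / 2 = 32000.0 Hz

fs_out = 64000 Hz; f_Nyquist = 32000.0 Hz


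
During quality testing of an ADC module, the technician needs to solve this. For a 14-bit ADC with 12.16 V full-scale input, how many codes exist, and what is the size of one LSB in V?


Step 1 — number of quantization levels:
L = 2^N = 2^14 = 16384

Step 2 — LSB step size:
delta = Vfs / L
      = 12.16 / 16384
      = 0.00074219 V

Levels = 16384; step size = 0.00074219 V


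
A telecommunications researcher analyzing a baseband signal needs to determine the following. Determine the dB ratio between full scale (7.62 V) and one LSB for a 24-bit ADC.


Dynamic range from full-scale to LSB:
V_min = V_max / 2^bits = 7.62 / 2^24
DR = 20 * log10(V_max / V_min)
   = 20 * log10(2^24)
   = 20 * 24 * log10(2)
   = 144.49 dB

144.49 dB


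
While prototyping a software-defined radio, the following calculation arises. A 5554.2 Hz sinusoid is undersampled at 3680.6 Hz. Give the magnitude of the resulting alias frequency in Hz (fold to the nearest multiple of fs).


Compute the nearest integer multiple of fs to the signal:
n = round(5554.2 / 3680.6) = 2
f_alias = |5554.2 - 2 * 3680.6|
        = |5554.2 - 7361.2|
        = 1807.0 Hz

1807.0


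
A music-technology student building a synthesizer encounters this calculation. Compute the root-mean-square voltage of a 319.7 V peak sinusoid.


RMS voltage for a sinusoidal waveform:
V_rms = V_peak / sqrt(2)
      = 319.7 / 1.414214
      = 226.062 V

226.062 V


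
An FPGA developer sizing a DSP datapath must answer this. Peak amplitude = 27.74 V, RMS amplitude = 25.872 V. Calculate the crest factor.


Crest factor is the ratio of peak to RMS:
CF = V_peak / V_rms
   = 27.74 / 25.872
   = 1.0722

1.0722


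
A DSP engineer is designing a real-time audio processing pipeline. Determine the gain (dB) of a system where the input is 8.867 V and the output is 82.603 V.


Voltage gain in dB:
G = 20 * log10(Vout / Vin)
  = 20 * log10(82.603 / 8.867)
  = 20 * log10(9.315778)
  = 20 * 0.969219
  = 19.38 dB

19.38 dB


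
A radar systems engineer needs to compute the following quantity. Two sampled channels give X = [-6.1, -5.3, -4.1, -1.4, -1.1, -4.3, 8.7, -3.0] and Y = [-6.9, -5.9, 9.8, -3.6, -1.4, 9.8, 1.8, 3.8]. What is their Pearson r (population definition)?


Pearson correlation coefficient (population):
r = cov(X,Y) / (std(X) * std(Y))
Mean X = -2.075, Mean Y = 0.925
Cov(X,Y) = 2.154375
Std(X) = 4.387696, Std(Y) = 6.126326
r = 0.0801

0.0801


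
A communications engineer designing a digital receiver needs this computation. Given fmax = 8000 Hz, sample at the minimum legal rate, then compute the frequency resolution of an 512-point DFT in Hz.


Step 1 — Nyquist sampling rate:
fs = 2 * fmax = 2 * 8000 = 16000 Hz

Step 2 — DFT bin spacing:
df = fs / N = 16000 / 512 = 31.25 Hz

31.25 Hz


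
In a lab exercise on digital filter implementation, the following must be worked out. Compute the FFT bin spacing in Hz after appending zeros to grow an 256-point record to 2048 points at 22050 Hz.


Frequency resolution after zero-padding:
N_padded = 256 * 8 = 2048
df = fs / N_padded
   = 22050 / 2048
   = 10.7666 Hz

10.7666 Hz


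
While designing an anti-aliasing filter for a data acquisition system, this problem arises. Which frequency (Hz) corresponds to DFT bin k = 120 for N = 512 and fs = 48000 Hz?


Frequency of DFT bin k:
f_k = k * fs / N
    = 120 * 48000 / 512
    = 5760000 / 512
    = 11250.0 Hz

11250.0 Hz


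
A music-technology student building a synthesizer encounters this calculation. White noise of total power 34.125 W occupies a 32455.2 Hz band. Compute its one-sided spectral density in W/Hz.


Power spectral density:
PSD = P / BW
    = 34.125 / 32455.2
    = 0.00105145 W/Hz

0.00105145 W/Hz


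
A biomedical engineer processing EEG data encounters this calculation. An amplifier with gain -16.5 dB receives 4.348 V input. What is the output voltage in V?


Output voltage from dB gain:
V_out = V_in * 10^(gain_dB / 20)
      = 4.348 * 10^(-16.5 / 20)
      = 4.348 * 0.149624
      = 0.6506 V

0.6506 V


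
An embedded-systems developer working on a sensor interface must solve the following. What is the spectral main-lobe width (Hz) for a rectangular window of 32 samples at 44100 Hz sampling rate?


Main lobe width for a rectangular window:
Width = 2 * fs / N
      = 2 * 44100 / 32
      = 88200 / 32
      = 2756.25 Hz

2756.25 Hz


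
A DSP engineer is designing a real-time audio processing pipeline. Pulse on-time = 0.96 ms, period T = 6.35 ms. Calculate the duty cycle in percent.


Duty cycle as a percentage:
DC = (t_on / T) * 100
   = (0.96 / 6.35) * 100
   = 0.151181 * 100
   = 15.12 %

15.12 %


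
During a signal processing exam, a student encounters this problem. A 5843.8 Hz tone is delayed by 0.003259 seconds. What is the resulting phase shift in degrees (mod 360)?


Phase shift from frequency and time delay:
phi = 360 * f * t_delay
    = 360 * 5843.8 * 0.003259
    = 6856.18 degrees
    mod 360 = 16.18 degrees

16.18 degrees


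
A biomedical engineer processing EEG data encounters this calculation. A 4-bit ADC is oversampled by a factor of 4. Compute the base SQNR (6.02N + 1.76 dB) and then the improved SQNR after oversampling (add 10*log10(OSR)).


Step 1 — baseline SQNR at Nyquist:
SQNR_base = 6.02*N + 1.76
          = 6.02*4 + 1.76
          = 25.84 dB

Step 2 — oversampling processing gain:
G = 10*log10(OSR) = 10*log10(4) = 6.02 dB

Step 3 — total:
SQNR_total = 25.84 + 6.02 = 31.86 dB

Base SQNR = 25.84 dB; oversampled SQNR = 31.86 dB


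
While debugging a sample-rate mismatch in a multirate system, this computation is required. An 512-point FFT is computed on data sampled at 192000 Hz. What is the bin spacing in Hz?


DFT frequency resolution:
df = fs / N
   = 192000 / 512
   = 375.0 Hz

375.0 Hz


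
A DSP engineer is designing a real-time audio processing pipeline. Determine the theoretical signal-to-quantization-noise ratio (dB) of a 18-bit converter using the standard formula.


Theoretical SNR for a full-scale sinusoid:
SNR = 6.02 * N + 1.76
    = 6.02 * 18 + 1.76
    = 108.36 + 1.76
    = 110.12 dB

110.12 dB


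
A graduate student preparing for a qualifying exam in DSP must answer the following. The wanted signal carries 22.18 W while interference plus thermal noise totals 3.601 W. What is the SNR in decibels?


SNR in decibels:
SNR = 10 * log10(Ps / Pn)
    = 10 * log10(22.18 / 3.601)
    = 10 * log10(6.1594)
    = 10 * 0.7895
    = 7.9 dB

7.9 dB


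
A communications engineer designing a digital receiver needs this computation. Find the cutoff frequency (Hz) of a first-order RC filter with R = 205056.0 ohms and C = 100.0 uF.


Cutoff frequency of a first-order RC filter:
fc = 1 / (2 * pi * R * C)
C = 100.0 uF = 0.0001 F
fc = 1 / (2 * pi * 205056.0 * 0.0001)
   = 1 / 128.8404846349
   = 0.007762 Hz

0.007762 Hz


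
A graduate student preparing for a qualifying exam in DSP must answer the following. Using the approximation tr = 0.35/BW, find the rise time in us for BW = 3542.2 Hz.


Rise time from bandwidth relationship:
tr = 0.35 / BW
   = 0.35 / 3542.2
   = 9.880864999e-05 s
   = 98.8086 us

98.8086 us


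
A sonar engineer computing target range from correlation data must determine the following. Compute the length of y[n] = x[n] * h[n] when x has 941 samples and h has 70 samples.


Linear convolution output length:
L = N + M - 1
  = 941 + 70 - 1
  = 1010 samples

1010


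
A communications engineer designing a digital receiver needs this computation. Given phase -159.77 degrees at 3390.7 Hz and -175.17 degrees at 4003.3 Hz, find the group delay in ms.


Group delay from phase difference:
tau = -d(phi)/d(omega)
d(phi) = -15.4 deg = -0.268781 rad
d(omega) = 2*pi*(4003.3 - 3390.7) = 3849.0793 rad/s
tau = -(-0.268781) / 3849.0793
    = 0.0698 ms

0.0698 ms


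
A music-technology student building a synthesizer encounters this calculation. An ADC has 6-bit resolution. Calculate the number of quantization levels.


Number of quantization levels = 2^N
= 2^6
= 64

64


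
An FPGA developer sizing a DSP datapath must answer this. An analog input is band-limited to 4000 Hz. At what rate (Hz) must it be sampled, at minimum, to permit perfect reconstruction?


The Nyquist rate is twice the maximum frequency component.
fs_min = 2 * fmax
      = 2 * 4000
      = 8000 Hz

8000


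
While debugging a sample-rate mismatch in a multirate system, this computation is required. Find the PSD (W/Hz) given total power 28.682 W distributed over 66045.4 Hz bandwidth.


Power spectral density:
PSD = P / BW
    = 28.682 / 66045.4
    = 0.00043428 W/Hz

0.00043428 W/Hz


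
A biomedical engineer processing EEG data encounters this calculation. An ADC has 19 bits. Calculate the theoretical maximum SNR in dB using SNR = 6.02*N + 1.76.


Theoretical SNR for a full-scale sinusoid:
SNR = 6.02 * N + 1.76
    = 6.02 * 19 + 1.76
    = 114.38 + 1.76
    = 116.14 dB

116.14 dB


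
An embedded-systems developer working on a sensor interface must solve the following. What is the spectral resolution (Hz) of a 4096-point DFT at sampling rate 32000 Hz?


DFT frequency resolution:
df = fs / N
   = 32000 / 4096
   = 7.8125 Hz

7.8125 Hz


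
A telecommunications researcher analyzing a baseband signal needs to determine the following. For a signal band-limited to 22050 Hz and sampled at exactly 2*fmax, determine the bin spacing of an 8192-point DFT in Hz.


Step 1 — Nyquist sampling rate:
fs = 2 * fmax = 2 * 22050 = 44100 Hz

Step 2 — DFT bin spacing:
df = fs / N = 44100 / 8192 = 5.3833 Hz

5.3833 Hz


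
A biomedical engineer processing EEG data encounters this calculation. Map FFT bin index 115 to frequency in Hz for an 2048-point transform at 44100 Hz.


Frequency of DFT bin k:
f_k = k * fs / N
    = 115 * 44100 / 2048
    = 5071500 / 2048
    = 2476.318 Hz

2476.318 Hz


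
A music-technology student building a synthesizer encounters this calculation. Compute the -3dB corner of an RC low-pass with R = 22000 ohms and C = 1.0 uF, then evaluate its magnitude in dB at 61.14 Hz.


Step 1 — cutoff frequency:
fc = 1 / (2*pi*R*C)
C = 1.0 uF = 1e-06 F
fc = 1 / (2*pi*22000*1e-06)
   = 7.23432 Hz

Step 2 — magnitude at f = 61.14 Hz:
|H(f)| = 1 / sqrt(1 + (f/fc)^2)
f/fc = 61.14 / 7.23432 = 8.451382
|H| = 1 / sqrt(1 + 71.425858) = 0.1175041
|H|_dB = 20*log10(0.1175041) = -18.6 dB

fc = 7.23432 Hz; |H(61.14 Hz)| = -18.6 dB


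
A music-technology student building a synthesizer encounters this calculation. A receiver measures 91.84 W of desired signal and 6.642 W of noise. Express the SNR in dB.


SNR in decibels:
SNR = 10 * log10(Ps / Pn)
    = 10 * log10(91.84 / 6.642)
    = 10 * log10(13.8272)
    = 10 * 1.1407
    = 11.41 dB

11.41 dB


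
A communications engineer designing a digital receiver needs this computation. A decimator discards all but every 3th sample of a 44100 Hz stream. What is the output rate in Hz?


Decimation reduces the sample rate:
fs_out = fs_in / M
       = 44100 / 3
       = 14700.0 Hz

14700.0 Hz


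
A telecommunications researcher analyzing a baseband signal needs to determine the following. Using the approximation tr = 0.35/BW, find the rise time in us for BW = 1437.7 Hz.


Rise time from bandwidth relationship:
tr = 0.35 / BW
   = 0.35 / 1437.7
   = 0.0002434443903 s
   = 243.4444 us

243.4444 us


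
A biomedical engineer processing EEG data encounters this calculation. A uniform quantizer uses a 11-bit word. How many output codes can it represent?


Number of quantization levels = 2^N
= 2^11
= 2048

2048


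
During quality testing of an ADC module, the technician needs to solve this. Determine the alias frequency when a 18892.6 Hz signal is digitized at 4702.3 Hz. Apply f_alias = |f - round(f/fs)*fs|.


Compute the nearest integer multiple of fs to the signal:
n = round(18892.6 / 4702.3) = 4
f_alias = |18892.6 - 4 * 4702.3|
        = |18892.6 - 18809.2|
        = 83.4 Hz

83.4


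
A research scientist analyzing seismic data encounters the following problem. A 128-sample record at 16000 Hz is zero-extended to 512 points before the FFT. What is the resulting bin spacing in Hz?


Frequency resolution after zero-padding:
N_padded = 128 * 4 = 512
df = fs / N_padded
   = 16000 / 512
   = 31.25 Hz

31.25 Hz


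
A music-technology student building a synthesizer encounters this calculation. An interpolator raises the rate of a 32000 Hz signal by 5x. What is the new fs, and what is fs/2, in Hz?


Step 1 — output sample rate after interpolation by L:
fs_out = L * fs_in = 5 * 32000 = 160000 Hz

Step 2 — Nyquist frequency of the output stream:
f_Nyq = fs_out / 2 = 160000 / 2 = 80000.0 Hz

fs_out = 160000 Hz; f_Nyquist = 80000.0 Hz


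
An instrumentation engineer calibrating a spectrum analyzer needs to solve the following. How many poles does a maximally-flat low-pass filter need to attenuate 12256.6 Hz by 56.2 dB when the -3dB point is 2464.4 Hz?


Butterworth filter order formula:
n = log10(10^(A/10) - 1) / (2 * log10(f_stop/f_pass))
10^(56.2/10) - 1 = 416868.3835
f_stop/f_pass = 12256.6 / 2464.4 = 4.9735
n = 4.0335 -> ceil = 5

5


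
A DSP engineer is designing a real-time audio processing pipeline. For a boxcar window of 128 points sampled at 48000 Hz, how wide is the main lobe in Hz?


Main lobe width for a rectangular window:
Width = 2 * fs / N
      = 2 * 48000 / 128
      = 96000 / 128
      = 750.0 Hz

750.0 Hz


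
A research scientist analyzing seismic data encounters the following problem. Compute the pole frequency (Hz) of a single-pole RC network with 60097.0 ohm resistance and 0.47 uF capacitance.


Cutoff frequency of a first-order RC filter:
fc = 1 / (2 * pi * R * C)
C = 0.47 uF = 4.7e-07 F
fc = 1 / (2 * pi * 60097.0 * 4.7e-07)
   = 1 / 0.17747227608062
   = 5.634683 Hz

5.634683 Hz


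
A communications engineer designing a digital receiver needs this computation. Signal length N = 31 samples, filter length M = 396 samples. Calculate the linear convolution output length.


Linear convolution output length:
L = N + M - 1
  = 31 + 396 - 1
  = 426 samples

426


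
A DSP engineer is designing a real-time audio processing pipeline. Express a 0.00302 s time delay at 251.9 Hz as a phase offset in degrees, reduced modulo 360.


Phase shift from frequency and time delay:
phi = 360 * f * t_delay
    = 360 * 251.9 * 0.00302
    = 273.87 degrees
    mod 360 = 273.87 degrees

273.87 degrees


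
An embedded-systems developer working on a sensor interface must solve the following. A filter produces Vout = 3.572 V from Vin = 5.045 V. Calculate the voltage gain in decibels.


Voltage gain in dB:
G = 20 * log10(Vout / Vin)
  = 20 * log10(3.572 / 5.045)
  = 20 * log10(0.708028)
  = 20 * -0.14995
  = -3.0 dB

-3.0 dB


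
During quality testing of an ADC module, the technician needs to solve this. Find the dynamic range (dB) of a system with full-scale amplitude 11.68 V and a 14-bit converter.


Dynamic range from full-scale to LSB:
V_min = V_max / 2^bits = 11.68 / 2^14
DR = 20 * log10(V_max / V_min)
   = 20 * log10(2^14)
   = 20 * 14 * log10(2)
   = 84.29 dB

84.29 dB


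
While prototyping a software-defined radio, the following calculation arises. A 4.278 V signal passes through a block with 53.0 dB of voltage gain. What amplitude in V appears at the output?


Output voltage from dB gain:
V_out = V_in * 10^(gain_dB / 20)
      = 4.278 * 10^(53.0 / 20)
      = 4.278 * 446.683592
      = 1910.9124 V

1910.9124 V


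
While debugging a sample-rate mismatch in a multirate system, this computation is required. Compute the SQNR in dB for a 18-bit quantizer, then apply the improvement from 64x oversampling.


Step 1 — baseline SQNR at Nyquist:
SQNR_base = 6.02*N + 1.76
          = 6.02*18 + 1.76
          = 110.12 dB

Step 2 — oversampling processing gain:
G = 10*log10(OSR) = 10*log10(64) = 18.06 dB

Step 3 — total:
SQNR_total = 110.12 + 18.06 = 128.18 dB

Base SQNR = 110.12 dB; oversampled SQNR = 128.18 dB


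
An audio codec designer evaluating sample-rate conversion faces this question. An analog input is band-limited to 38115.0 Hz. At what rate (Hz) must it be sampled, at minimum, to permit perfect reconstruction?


The Nyquist rate is twice the maximum frequency component.
fs_min = 2 * fmax
      = 2 * 38115.0
      = 76230.0 Hz

76230.0


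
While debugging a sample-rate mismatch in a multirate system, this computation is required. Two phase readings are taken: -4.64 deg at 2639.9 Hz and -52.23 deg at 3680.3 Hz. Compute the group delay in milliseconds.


Group delay from phase difference:
tau = -d(phi)/d(omega)
d(phi) = -47.59 deg = -0.830602 rad
d(omega) = 2*pi*(3680.3 - 2639.9) = 6537.026 rad/s
tau = -(-0.830602) / 6537.026
    = 0.1271 ms

0.1271 ms


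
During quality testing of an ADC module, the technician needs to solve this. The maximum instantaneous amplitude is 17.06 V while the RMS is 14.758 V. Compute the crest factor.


Crest factor is the ratio of peak to RMS:
CF = V_peak / V_rms
   = 17.06 / 14.758
   = 1.156

1.156


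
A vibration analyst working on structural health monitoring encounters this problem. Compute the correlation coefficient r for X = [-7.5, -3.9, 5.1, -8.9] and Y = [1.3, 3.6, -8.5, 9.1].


Pearson correlation coefficient (population):
r = cov(X,Y) / (std(X) * std(Y))
Mean X = -3.8, Mean Y = 1.375
Cov(X,Y) = -31.8075
Std(X) = 5.452522, Std(Y) = 6.366858
r = -0.9162

-0.9162


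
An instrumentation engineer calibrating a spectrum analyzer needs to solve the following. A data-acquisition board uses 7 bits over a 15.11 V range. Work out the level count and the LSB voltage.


Step 1 — number of quantization levels:
L = 2^N = 2^7 = 128

Step 2 — LSB step size:
delta = Vfs / L
      = 15.11 / 128
      = 0.11804687 V

Levels = 128; step size = 0.11804687 V


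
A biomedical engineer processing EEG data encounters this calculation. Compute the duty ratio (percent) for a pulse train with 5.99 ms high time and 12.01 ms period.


Duty cycle as a percentage:
DC = (t_on / T) * 100
   = (5.99 / 12.01) * 100
   = 0.498751 * 100
   = 49.88 %

49.88 %


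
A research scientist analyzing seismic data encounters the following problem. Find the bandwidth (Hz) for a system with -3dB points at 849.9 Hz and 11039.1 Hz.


Bandwidth is the difference of -3dB frequencies:
BW = f_high - f_low
   = 11039.1 - 849.9
   = 10189.2 Hz

10189.2 Hz


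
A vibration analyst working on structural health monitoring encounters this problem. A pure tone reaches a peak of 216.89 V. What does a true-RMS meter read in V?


RMS voltage for a sinusoidal waveform:
V_rms = V_peak / sqrt(2)
      = 216.89 / 1.414214
      = 153.364 V

153.364 V


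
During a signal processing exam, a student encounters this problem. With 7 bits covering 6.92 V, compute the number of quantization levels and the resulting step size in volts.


Step 1 — number of quantization levels:
L = 2^N = 2^7 = 128

Step 2 — LSB step size:
delta = Vfs / L
      = 6.92 / 128
      = 0.0540625 V

Levels = 128; step size = 0.0540625 V


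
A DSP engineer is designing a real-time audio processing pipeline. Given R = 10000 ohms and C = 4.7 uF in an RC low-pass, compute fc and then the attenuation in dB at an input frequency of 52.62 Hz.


Step 1 — cutoff frequency:
fc = 1 / (2*pi*R*C)
C = 4.7 uF = 4.7e-06 F
fc = 1 / (2*pi*10000*4.7e-06)
   = 3.38628 Hz

Step 2 — magnitude at f = 52.62 Hz:
|H(f)| = 1 / sqrt(1 + (f/fc)^2)
f/fc = 52.62 / 3.38628 = 15.539176
|H| = 1 / sqrt(1 + 241.465991) = 0.0642206
|H|_dB = 20*log10(0.0642206) = -23.85 dB

fc = 3.38628 Hz; |H(52.62 Hz)| = -23.85 dB


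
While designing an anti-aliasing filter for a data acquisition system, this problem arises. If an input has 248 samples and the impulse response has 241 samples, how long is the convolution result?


Linear convolution output length:
L = N + M - 1
  = 248 + 241 - 1
  = 488 samples

488


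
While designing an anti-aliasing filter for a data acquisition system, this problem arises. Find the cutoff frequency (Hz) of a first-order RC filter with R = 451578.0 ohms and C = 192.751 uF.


Cutoff frequency of a first-order RC filter:
fc = 1 / (2 * pi * R * C)
C = 192.751 uF = 0.000192751 F
fc = 1 / (2 * pi * 451578.0 * 0.000192751)
   = 1 / 546.90171343118
   = 0.001828 Hz

0.001828 Hz


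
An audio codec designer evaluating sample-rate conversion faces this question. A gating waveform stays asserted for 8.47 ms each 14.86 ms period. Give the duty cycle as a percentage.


Duty cycle as a percentage:
DC = (t_on / T) * 100
   = (8.47 / 14.86) * 100
   = 0.569987 * 100
   = 57.0 %

57.0 %


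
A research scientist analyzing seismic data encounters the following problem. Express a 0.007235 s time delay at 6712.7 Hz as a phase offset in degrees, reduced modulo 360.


Phase shift from frequency and time delay:
phi = 360 * f * t_delay
    = 360 * 6712.7 * 0.007235
    = 17483.9 degrees
    mod 360 = 203.9 degrees

203.9 degrees


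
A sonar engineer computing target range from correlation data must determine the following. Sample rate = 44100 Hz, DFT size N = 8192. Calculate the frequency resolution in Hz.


DFT frequency resolution:
df = fs / N
   = 44100 / 8192
   = 5.3833 Hz

5.3833 Hz


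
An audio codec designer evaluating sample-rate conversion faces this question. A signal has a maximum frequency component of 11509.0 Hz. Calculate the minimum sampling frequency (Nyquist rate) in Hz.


The Nyquist rate is twice the maximum frequency component.
fs_min = 2 * fmax
      = 2 * 11509.0
      = 23018.0 Hz

23018.0


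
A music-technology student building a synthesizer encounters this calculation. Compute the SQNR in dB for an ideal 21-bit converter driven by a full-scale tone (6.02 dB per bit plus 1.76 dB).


Theoretical SNR for a full-scale sinusoid:
SNR = 6.02 * N + 1.76
    = 6.02 * 21 + 1.76
    = 126.42 + 1.76
    = 128.18 dB

128.18 dB
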